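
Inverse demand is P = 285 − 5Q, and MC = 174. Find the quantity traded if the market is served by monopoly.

Q = 11.1

A monopolist chooses Q where MR = MC. MR = 285 − 10Q; setting this equal to 174 gives Q = 11.1 and P = 229.5.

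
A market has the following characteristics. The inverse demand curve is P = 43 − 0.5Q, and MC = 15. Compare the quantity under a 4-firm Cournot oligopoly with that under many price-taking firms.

Cournot: Q = 44.8; Competition: Q = 56

With 4 symmetric Cournot firms, each firm's FOC gives 43 − 2.5q = 15, so q = 11.2, Q = 4·11.2 = 44.8, and P = 20.6.
Competitive firms price at marginal cost: P = 15, giving Q = 56.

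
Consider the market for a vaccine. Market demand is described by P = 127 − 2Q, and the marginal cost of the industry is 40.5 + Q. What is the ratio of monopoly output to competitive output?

Q_m/Q_c = 0.6

The monopolist equates marginal revenue to marginal cost: 127 − 4Q = 40.5 + Q, so Q = 17.3. From demand, P = 92.4.
Under competition P = MC: 127 − 2Q = 40.5 + Q ⇒ Q = 173/6, P = 208/3.
Ratio Q_m/Q_c = 17.3/(173/6) = 0.6.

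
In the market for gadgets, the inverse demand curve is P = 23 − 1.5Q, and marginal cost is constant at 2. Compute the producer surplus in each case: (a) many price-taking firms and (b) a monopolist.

Competition: PS = 0; Monopoly: PS = 73.5

Competitive firms price at marginal cost: P = 2, giving Q = 14.
PS = (2 − 2)·14 = 0.
Monopoly sets MR = MC: 23 − 3Q = 2 ⇒ Q = 7, P = 23 − 1.5·7 = 12.5.
PS = (12.5 − 2)·7 = 73.5.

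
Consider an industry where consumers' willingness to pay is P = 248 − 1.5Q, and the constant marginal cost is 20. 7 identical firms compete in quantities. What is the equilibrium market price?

Cournot with 7 identical firms: the symmetric best-response condition is 248 − 12q = 20. Each firm produces q = 19, total output Q = 133, price P = 48.5.

P = 48.5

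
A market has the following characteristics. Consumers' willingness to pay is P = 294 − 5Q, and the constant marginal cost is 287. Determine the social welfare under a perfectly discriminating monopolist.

Under first-degree price discrimination the firm charges each unit its demand price and produces up to where P = MC, i.e. Q = 1.4. Consumer surplus is zero; producer surplus equals total surplus.
TS = 4.9 (equal to competitive TS).

TS = 4.9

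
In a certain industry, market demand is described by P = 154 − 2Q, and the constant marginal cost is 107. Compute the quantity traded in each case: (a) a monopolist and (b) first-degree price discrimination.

Monopoly: Q = 11.75; Perfect PD: Q = 23.5

The monopolist equates marginal revenue to marginal cost: 154 − 4Q = 107, so Q = 11.75. From demand, P = 130.5.
A perfectly discriminating monopolist sells every unit with P(Q) ≥ MC(Q), so output equals the competitive quantity Q = 23.5. Each buyer pays their reservation price, so CS = 0 and the firm captures all surplus.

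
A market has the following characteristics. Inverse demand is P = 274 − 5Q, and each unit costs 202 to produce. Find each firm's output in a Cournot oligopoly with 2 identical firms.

Cournot with 2 identical firms: the symmetric best-response condition is 274 − 15q = 202. Each firm produces q = 4.8, total output Q = 9.6, price P = 226.

q_i = 4.8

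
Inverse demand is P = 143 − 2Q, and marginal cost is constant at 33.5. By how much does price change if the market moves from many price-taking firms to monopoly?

Under competition P = MC = 33.5, so Q = (143 − 33.5)/2 = 54.75.
Monopoly sets MR = MC: 143 − 4Q = 33.5 ⇒ Q = 27.375, P = 143 − 2·27.375 = 88.25.
Change in price: 88.25 − 33.5 = 54.75.

P rises by 54.75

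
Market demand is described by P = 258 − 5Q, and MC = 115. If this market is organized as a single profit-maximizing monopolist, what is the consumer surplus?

The monopolist equates marginal revenue to marginal cost: 258 − 10Q = 115, so Q = 14.3. From demand, P = 186.5.
CS = ½·(258 − 186.5)·14.3 = 511.225.

CS = 511.225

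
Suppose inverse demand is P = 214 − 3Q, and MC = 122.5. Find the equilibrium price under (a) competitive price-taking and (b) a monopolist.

Competition: P = 122.5; Monopoly: P = 168.25

Perfect competition: P = MC = 122.5, so 214 − 3Q = 122.5 and Q = 30.5.
A monopolist chooses Q where MR = MC. MR = 214 − 6Q; setting this equal to 122.5 gives Q = 15.25 and P = 168.25.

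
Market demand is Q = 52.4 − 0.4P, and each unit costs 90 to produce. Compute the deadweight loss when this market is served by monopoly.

DWL = 84.05

Inverting demand: P = 131 − 2.5Q.
Competitive firms price at marginal cost: P = 90, giving Q = 16.4.
Monopoly sets MR = MC: 131 − 5Q = 90 ⇒ Q = 8.2, P = 131 − 2.5·8.2 = 110.5.
DWL is the triangle between Q = 8.2 and Q = 16.4: ½·(16.4 − 8.2)·(110.5 − 90) = 84.05.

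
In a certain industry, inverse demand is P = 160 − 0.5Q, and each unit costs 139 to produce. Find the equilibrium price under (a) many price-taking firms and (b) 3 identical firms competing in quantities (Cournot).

Competition: P = 139; Cournot: P = 144.25

Under competition P = MC = 139, so Q = (160 − 139)/0.5 = 42.
In a 3-firm Cournot equilibrium, symmetry and the first-order condition give q = (160 − 139)/(2) = 10.5. So Q = 31.5 and P = 144.25.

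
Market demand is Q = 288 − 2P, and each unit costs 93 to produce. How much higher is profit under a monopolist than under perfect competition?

Profit rises by 1300.5

Inverting demand: P = 144 − 0.5Q.
Perfect competition: P = MC = 93, so 144 − 0.5Q = 93 and Q = 102.
Profit = (93 − 93)·102 = 0.
A monopolist chooses Q where MR = MC. MR = 144 − Q; setting this equal to 93 gives Q = 51 and P = 118.5.
Profit = (118.5 − 93)·51 = 1300.5.
Change in profit: 1300.5 − 0 = 1300.5.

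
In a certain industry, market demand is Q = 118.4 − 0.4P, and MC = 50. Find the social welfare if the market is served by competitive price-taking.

TS = 12103.2

Inverting demand: P = 296 − 2.5Q.
Competitive firms price at marginal cost: P = 50, giving Q = 98.4.
CS = ½·(296 − 50)·98.4 = 12103.2; PS = (50 − 50)·98.4 = 0; TS = 12103.2.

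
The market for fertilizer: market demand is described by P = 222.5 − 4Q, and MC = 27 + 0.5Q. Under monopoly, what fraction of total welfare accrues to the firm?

PS/TS = 0.68

A monopolist chooses Q where MR = MC. MR = 222.5 − 8Q; setting this equal to 27 + 0.5Q gives Q = 23 and P = 130.5.
CS = ½·(222.5 − 130.5)·23 = 1058.
PS = P·Q − VC(Q) = 130.5·23 − (27·23 + ½·0.5·23²) = 2248.25.
Share captured = PS/TS = 2248.25/3306.25 = 0.68.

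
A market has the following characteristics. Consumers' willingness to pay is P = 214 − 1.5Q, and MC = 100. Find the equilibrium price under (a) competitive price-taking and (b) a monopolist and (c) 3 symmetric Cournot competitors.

Competition: P = 100; Monopoly: P = 157; Cournot: P = 128.5

Competitive firms price at marginal cost: P = 100, giving Q = 76.
A monopolist chooses Q where MR = MC. MR = 214 − 3Q; setting this equal to 100 gives Q = 38 and P = 157.
With 3 symmetric Cournot firms, each firm's FOC gives 214 − 6q = 100, so q = 19, Q = 3·19 = 57, and P = 128.5.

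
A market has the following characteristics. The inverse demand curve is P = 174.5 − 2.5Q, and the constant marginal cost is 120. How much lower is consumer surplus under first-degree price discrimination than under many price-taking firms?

CS falls by 594.05

Competitive firms price at marginal cost: P = 120, giving Q = 21.8.
CS = ½·(174.5 − 120)·21.8 = 594.05.
With perfect price discrimination, output is the efficient level Q = 21.8 (where demand meets MC), but every buyer pays their willingness to pay: CS = 0 and PS = total surplus.
CS = 0.
Change in consumer surplus: 0 − 594.05 = −594.05.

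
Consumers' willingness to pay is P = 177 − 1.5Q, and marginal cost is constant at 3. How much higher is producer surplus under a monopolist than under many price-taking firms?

Under competition P = MC = 3, so Q = (177 − 3)/1.5 = 116.
PS = (3 − 3)·116 = 0.
The monopolist equates marginal revenue to marginal cost: 177 − 3Q = 3, so Q = 58. From demand, P = 90.
PS = (90 − 3)·58 = 5046.
Change in producer surplus: 5046 − 0 = 5046.

PS rises by 5046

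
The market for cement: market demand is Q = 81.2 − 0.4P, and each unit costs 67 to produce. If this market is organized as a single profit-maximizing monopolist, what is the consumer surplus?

CS = 924.8

Inverting demand: P = 203 − 2.5Q.
A monopolist chooses Q where MR = MC. MR = 203 − 5Q; setting this equal to 67 gives Q = 27.2 and P = 135.
CS = ½·(203 − 135)·27.2 = 924.8.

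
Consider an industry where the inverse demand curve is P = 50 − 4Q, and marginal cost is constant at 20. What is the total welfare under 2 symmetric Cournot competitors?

With 2 symmetric Cournot firms, each firm's FOC gives 50 − 12q = 20, so q = 2.5, Q = 2·2.5 = 5, and P = 30.
CS = ½·(50 − 30)·5 = 50; PS = (30 − 20)·5 = 50; TS = 100.

TS = 100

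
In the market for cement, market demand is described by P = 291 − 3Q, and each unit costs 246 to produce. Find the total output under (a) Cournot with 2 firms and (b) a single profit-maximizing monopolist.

In a 2-firm Cournot equilibrium, symmetry and the first-order condition give q = (291 − 246)/(9) = 5. So Q = 10 and P = 261.
The monopolist equates marginal revenue to marginal cost: 291 − 6Q = 246, so Q = 7.5. From demand, P = 268.5.

Cournot: Q = 10; Monopoly: Q = 7.5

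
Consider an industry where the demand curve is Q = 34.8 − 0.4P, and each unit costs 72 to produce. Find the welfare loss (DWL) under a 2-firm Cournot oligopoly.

DWL = 5

Inverting demand: P = 87 − 2.5Q.
Perfect competition: P = MC = 72, so 87 − 2.5Q = 72 and Q = 6.
With 2 symmetric Cournot firms, each firm's FOC gives 87 − 7.5q = 72, so q = 2, Q = 2·2 = 4, and P = 77.
DWL is the triangle between Q = 4 and Q = 6: ½·(6 − 4)·(77 − 72) = 5.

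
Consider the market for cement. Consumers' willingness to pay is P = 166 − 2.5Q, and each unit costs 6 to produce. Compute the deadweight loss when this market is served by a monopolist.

Under competition P = MC = 6, so Q = (166 − 6)/2.5 = 64.
Monopoly sets MR = MC: 166 − 5Q = 6 ⇒ Q = 32, P = 166 − 2.5·32 = 86.
DWL is the triangle between Q = 32 and Q = 64: ½·(64 − 32)·(86 − 6) = 1280.

DWL = 1280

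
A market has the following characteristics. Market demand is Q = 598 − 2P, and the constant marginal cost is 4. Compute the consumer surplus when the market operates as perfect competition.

CS = 87025

Inverting demand: P = 299 − 0.5Q.
Competitive firms price at marginal cost: P = 4, giving Q = 590.
CS = ½·(299 − 4)·590 = 87025.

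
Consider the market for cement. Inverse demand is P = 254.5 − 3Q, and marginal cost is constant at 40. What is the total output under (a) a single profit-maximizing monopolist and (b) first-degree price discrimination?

A monopolist chooses Q where MR = MC. MR = 254.5 − 6Q; setting this equal to 40 gives Q = 35.75 and P = 147.25.
Under first-degree price discrimination the firm charges each unit its demand price and produces up to where P = MC, i.e. Q = 71.5. Consumer surplus is zero; producer surplus equals total surplus.

Monopoly: Q = 35.75; Perfect PD: Q = 71.5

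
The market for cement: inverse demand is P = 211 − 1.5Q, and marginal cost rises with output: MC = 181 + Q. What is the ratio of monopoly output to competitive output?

The monopolist equates marginal revenue to marginal cost: 211 − 3Q = 181 + Q, so Q = 7.5. From demand, P = 199.75.
Competitive equilibrium sets price equal to marginal cost: 211 − 1.5Q = 181 + Q, so Q = 12 and P = 193.
Ratio Q_m/Q_c = 7.5/12 = 0.625.

Q_m/Q_c = 0.625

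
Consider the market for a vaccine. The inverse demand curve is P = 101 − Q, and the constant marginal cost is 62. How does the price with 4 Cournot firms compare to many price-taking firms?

Cournot: P = 69.8; Competition: P = 62

With 4 symmetric Cournot firms, each firm's FOC gives 101 − 5q = 62, so q = 7.8, Q = 4·7.8 = 31.2, and P = 69.8.
Under competition P = MC = 62, so Q = (101 − 62)/1 = 39.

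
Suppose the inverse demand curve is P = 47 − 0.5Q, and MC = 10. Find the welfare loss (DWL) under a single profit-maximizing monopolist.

DWL = 342.25

Perfect competition: P = MC = 10, so 47 − 0.5Q = 10 and Q = 74.
Monopoly sets MR = MC: 47 − Q = 10 ⇒ Q = 37, P = 47 − 0.5·37 = 28.5.
DWL is the triangle between Q = 37 and Q = 74: ½·(74 − 37)·(28.5 − 10) = 342.25.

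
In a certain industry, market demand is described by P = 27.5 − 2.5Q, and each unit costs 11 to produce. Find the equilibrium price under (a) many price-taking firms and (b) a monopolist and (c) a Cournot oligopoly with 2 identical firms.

Perfect competition: P = MC = 11, so 27.5 − 2.5Q = 11 and Q = 6.6.
Monopoly sets MR = MC: 27.5 − 5Q = 11 ⇒ Q = 3.3, P = 27.5 − 2.5·3.3 = 19.25.
In a 2-firm Cournot equilibrium, symmetry and the first-order condition give q = (27.5 − 11)/(7.5) = 2.2. So Q = 4.4 and P = 16.5.

Competition: P = 11; Monopoly: P = 19.25; Cournot: P = 16.5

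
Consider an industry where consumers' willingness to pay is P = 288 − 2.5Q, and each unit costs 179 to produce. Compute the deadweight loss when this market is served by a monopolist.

Competitive firms price at marginal cost: P = 179, giving Q = 43.6.
A monopolist chooses Q where MR = MC. MR = 288 − 5Q; setting this equal to 179 gives Q = 21.8 and P = 233.5.
DWL is the triangle between Q = 21.8 and Q = 43.6: ½·(43.6 − 21.8)·(233.5 − 179) = 594.05.

DWL = 594.05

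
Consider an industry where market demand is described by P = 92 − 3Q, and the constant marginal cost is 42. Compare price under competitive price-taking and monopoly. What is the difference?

P rises by 25

Competitive firms price at marginal cost: P = 42, giving Q = 50/3.
Monopoly sets MR = MC: 92 − 6Q = 42 ⇒ Q = 25/3, P = 92 − 3·25/3 = 67.
Change in price: 67 − 42 = 25.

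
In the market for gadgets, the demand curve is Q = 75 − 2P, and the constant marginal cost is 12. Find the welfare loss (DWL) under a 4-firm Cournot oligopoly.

Inverting demand: P = 37.5 − 0.5Q.
Perfect competition: P = MC = 12, so 37.5 − 0.5Q = 12 and Q = 51.
In a 4-firm Cournot equilibrium, symmetry and the first-order condition give q = (37.5 − 12)/(2.5) = 10.2. So Q = 40.8 and P = 17.1.
DWL is the triangle between Q = 40.8 and Q = 51: ½·(51 − 40.8)·(17.1 − 12) = 26.01.

DWL = 26.01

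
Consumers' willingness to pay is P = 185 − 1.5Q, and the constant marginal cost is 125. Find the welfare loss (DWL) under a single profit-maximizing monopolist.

DWL = 300

Competitive firms price at marginal cost: P = 125, giving Q = 40.
Monopoly sets MR = MC: 185 − 3Q = 125 ⇒ Q = 20, P = 185 − 1.5·20 = 155.
DWL is the triangle between Q = 20 and Q = 40: ½·(40 − 20)·(155 − 125) = 300.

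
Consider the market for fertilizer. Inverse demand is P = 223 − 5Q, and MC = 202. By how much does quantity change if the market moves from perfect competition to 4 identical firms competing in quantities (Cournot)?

Under competition P = MC = 202, so Q = (223 − 202)/5 = 4.2.
Cournot with 4 identical firms: the symmetric best-response condition is 223 − 25q = 202. Each firm produces q = 0.84, total output Q = 3.36, price P = 206.2.
Change in quantity: 3.36 − 4.2 = −0.84.

Q falls by 0.84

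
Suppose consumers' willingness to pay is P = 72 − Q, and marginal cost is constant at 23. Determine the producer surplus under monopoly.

PS = 600.25

Monopoly sets MR = MC: 72 − 2Q = 23 ⇒ Q = 24.5, P = 72 − 24.5 = 47.5.
PS = (47.5 − 23)·24.5 = 600.25.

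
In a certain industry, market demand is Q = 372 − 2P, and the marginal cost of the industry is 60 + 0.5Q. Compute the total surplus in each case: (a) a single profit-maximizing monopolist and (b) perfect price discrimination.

Monopoly: TS = 7056; Perfect PD: TS = 7938

Inverting demand: P = 186 − 0.5Q.
The monopolist equates marginal revenue to marginal cost: 186 − Q = 60 + 0.5Q, so Q = 84. From demand, P = 144.
CS = ½·(186 − 144)·84 = 1764; PS = (144·84 − 60·84 − ½·0.5·84²) = 5292; TS = 7056.
With perfect price discrimination, output is the efficient level Q = 126 (where demand meets MC), but every buyer pays their willingness to pay: CS = 0 and PS = total surplus.
TS = 7938 (equal to competitive TS).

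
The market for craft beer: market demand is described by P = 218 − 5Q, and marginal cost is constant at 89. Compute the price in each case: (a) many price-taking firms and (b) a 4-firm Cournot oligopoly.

Competition: P = 89; Cournot: P = 114.8

Perfect competition: P = MC = 89, so 218 − 5Q = 89 and Q = 25.8.
With 4 symmetric Cournot firms, each firm's FOC gives 218 − 25q = 89, so q = 5.16, Q = 4·5.16 = 20.64, and P = 114.8.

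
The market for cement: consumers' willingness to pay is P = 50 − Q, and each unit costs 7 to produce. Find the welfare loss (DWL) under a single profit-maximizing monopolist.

Perfect competition: P = MC = 7, so 50 − Q = 7 and Q = 43.
The monopolist equates marginal revenue to marginal cost: 50 − 2Q = 7, so Q = 21.5. From demand, P = 28.5.
DWL is the triangle between Q = 21.5 and Q = 43: ½·(43 − 21.5)·(28.5 − 7) = 231.125.

DWL = 231.125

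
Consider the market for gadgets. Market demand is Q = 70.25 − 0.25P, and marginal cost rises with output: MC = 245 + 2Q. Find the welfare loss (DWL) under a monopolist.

Inverting demand: P = 281 − 4Q.
Under competition P = MC: 281 − 4Q = 245 + 2Q ⇒ Q = 6, P = 257.
Monopoly sets MR = MC: 281 − 8Q = 245 + 2Q ⇒ Q = 3.6, P = 281 − 4·3.6 = 266.6.
CS = ½·(281 − 257)·6 = 72; PS = (257·6 − 245·6 − ½·2·6²) = 36; TS = 108.
CS = ½·(281 − 266.6)·3.6 = 25.92; PS = (266.6·3.6 − 245·3.6 − ½·2·3.6²) = 64.8; TS = 90.72.
DWL = 108 − 90.72 = 17.28.

DWL = 17.28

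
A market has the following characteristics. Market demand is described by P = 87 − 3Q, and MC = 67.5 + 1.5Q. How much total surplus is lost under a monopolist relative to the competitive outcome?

DWL = 6.76

Under competition P = MC: 87 − 3Q = 67.5 + 1.5Q ⇒ Q = 13/3, P = 74.
The monopolist equates marginal revenue to marginal cost: 87 − 6Q = 67.5 + 1.5Q, so Q = 2.6. From demand, P = 79.2.
CS = ½·(87 − 74)·13/3 = 169/6; PS = (74·13/3 − 67.5·13/3 − ½·1.5·(13/3)²) = 169/12; TS = 42.25.
CS = ½·(87 − 79.2)·2.6 = 10.14; PS = (79.2·2.6 − 67.5·2.6 − ½·1.5·2.6²) = 25.35; TS = 35.49.
DWL = 42.25 − 35.49 = 6.76.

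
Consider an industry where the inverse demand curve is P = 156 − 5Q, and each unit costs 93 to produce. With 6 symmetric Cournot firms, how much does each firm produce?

Cournot with 6 identical firms: the symmetric best-response condition is 156 − 35q = 93. Each firm produces q = 1.8, total output Q = 10.8, price P = 102.

q_i = 1.8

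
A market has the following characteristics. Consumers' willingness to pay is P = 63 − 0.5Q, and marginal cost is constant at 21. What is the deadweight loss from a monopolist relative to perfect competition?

Perfect competition: P = MC = 21, so 63 − 0.5Q = 21 and Q = 84.
The monopolist equates marginal revenue to marginal cost: 63 − Q = 21, so Q = 42. From demand, P = 42.
DWL is the triangle between Q = 42 and Q = 84: ½·(84 − 42)·(42 − 21) = 441.

DWL = 441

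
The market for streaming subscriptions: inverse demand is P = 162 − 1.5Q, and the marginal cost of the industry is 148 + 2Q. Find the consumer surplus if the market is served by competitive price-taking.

Under competition P = MC: 162 − 1.5Q = 148 + 2Q ⇒ Q = 4, P = 156.
CS = ½·(162 − 156)·4 = 12.

CS = 12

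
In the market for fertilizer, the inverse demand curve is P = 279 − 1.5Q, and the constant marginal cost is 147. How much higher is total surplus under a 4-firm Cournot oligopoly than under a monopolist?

A monopolist chooses Q where MR = MC. MR = 279 − 3Q; setting this equal to 147 gives Q = 44 and P = 213.
CS = ½·(279 − 213)·44 = 1452; PS = (213 − 147)·44 = 2904; TS = 4356.
In a 4-firm Cournot equilibrium, symmetry and the first-order condition give q = (279 − 147)/(7.5) = 17.6. So Q = 70.4 and P = 173.4.
CS = ½·(279 − 173.4)·70.4 = 3717.12; PS = (173.4 − 147)·70.4 = 1858.56; TS = 5575.68.
Change in total surplus: 5575.68 − 4356 = 1219.68.

Total surplus rises by 1219.68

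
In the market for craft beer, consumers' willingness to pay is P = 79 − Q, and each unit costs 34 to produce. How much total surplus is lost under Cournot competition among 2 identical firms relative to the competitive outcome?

Competitive firms price at marginal cost: P = 34, giving Q = 45.
In a 2-firm Cournot equilibrium, symmetry and the first-order condition give q = (79 − 34)/(3) = 15. So Q = 30 and P = 49.
DWL is the triangle between Q = 30 and Q = 45: ½·(45 − 30)·(49 − 34) = 112.5.

DWL = 112.5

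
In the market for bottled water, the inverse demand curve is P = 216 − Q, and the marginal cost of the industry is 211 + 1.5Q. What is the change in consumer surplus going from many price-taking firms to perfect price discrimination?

Competitive equilibrium sets price equal to marginal cost: 216 − Q = 211 + 1.5Q, so Q = 2 and P = 214.
CS = ½·(216 − 214)·2 = 2.
A perfectly discriminating monopolist sells every unit with P(Q) ≥ MC(Q), so output equals the competitive quantity Q = 2. Each buyer pays their reservation price, so CS = 0 and the firm captures all surplus.
CS = 0.
Change in consumer surplus: 0 − 2 = −2.

CS falls by 2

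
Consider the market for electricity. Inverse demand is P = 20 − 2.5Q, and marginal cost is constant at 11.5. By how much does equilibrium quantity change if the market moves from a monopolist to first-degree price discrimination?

Equilibrium quantity rises by 1.7

Monopoly sets MR = MC: 20 − 5Q = 11.5 ⇒ Q = 1.7, P = 20 − 2.5·1.7 = 15.75.
With perfect price discrimination, output is the efficient level Q = 3.4 (where demand meets MC), but every buyer pays their willingness to pay: CS = 0 and PS = total surplus.
Change in equilibrium quantity: 3.4 − 1.7 = 1.7.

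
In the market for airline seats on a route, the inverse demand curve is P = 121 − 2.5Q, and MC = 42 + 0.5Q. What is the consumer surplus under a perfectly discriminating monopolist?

CS = 0

With perfect price discrimination, output is the efficient level Q = 79/3 (where demand meets MC), but every buyer pays their willingness to pay: CS = 0 and PS = total surplus.
CS = 0.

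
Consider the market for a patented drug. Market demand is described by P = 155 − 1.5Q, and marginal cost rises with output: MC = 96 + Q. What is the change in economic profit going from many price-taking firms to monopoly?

Under competition P = MC: 155 − 1.5Q = 96 + Q ⇒ Q = 23.6, P = 119.6.
Profit = 119.6·23.6 − (96·23.6 + ½·1·23.6²) = 278.48.
Monopoly sets MR = MC: 155 − 3Q = 96 + Q ⇒ Q = 14.75, P = 155 − 1.5·14.75 = 132.875.
Profit = 132.875·14.75 − (96·14.75 + ½·1·14.75²) = 435.125.
Change in economic profit: 435.125 − 278.48 = 156.645.

Economic profit rises by 156.645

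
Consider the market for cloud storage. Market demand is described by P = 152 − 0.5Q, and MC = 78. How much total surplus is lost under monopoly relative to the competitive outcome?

Competitive firms price at marginal cost: P = 78, giving Q = 148.
The monopolist equates marginal revenue to marginal cost: 152 − Q = 78, so Q = 74. From demand, P = 115.
DWL is the triangle between Q = 74 and Q = 148: ½·(148 − 74)·(115 − 78) = 1369.

DWL = 1369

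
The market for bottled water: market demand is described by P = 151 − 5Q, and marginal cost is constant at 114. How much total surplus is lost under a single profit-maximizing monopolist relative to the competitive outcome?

DWL = 34.225

Competitive firms price at marginal cost: P = 114, giving Q = 7.4.
The monopolist equates marginal revenue to marginal cost: 151 − 10Q = 114, so Q = 3.7. From demand, P = 132.5.
DWL is the triangle between Q = 3.7 and Q = 7.4: ½·(7.4 − 3.7)·(132.5 − 114) = 34.225.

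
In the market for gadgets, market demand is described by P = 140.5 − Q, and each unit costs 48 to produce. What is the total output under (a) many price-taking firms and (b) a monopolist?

Competition: Q = 92.5; Monopoly: Q = 46.25

Perfect competition: P = MC = 48, so 140.5 − Q = 48 and Q = 92.5.
The monopolist equates marginal revenue to marginal cost: 140.5 − 2Q = 48, so Q = 46.25. From demand, P = 94.25.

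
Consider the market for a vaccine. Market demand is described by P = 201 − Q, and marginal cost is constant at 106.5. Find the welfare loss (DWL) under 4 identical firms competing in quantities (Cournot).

DWL = 178.605

Competitive firms price at marginal cost: P = 106.5, giving Q = 94.5.
With 4 symmetric Cournot firms, each firm's FOC gives 201 − 5q = 106.5, so q = 18.9, Q = 4·18.9 = 75.6, and P = 125.4.
DWL is the triangle between Q = 75.6 and Q = 94.5: ½·(94.5 − 75.6)·(125.4 − 106.5) = 178.605.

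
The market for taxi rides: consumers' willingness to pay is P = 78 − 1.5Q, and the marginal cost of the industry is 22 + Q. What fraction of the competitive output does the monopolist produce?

The monopolist equates marginal revenue to marginal cost: 78 − 3Q = 22 + Q, so Q = 14. From demand, P = 57.
Competitive equilibrium sets price equal to marginal cost: 78 − 1.5Q = 22 + Q, so Q = 22.4 and P = 44.4.
Ratio Q_m/Q_c = 14/22.4 = 0.625.

Q_m/Q_c = 0.625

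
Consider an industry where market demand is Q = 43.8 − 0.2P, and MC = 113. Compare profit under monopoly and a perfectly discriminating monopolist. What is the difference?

π rises by 561.8

Inverting demand: P = 219 − 5Q.
The monopolist equates marginal revenue to marginal cost: 219 − 10Q = 113, so Q = 10.6. From demand, P = 166.
Profit = (166 − 113)·10.6 = 561.8.
With perfect price discrimination, output is the efficient level Q = 21.2 (where demand meets MC), but every buyer pays their willingness to pay: CS = 0 and PS = total surplus.
PS equals the full surplus area, 1123.6. Profit = 1123.6 = 1123.6.
Change in profit: 1123.6 − 561.8 = 561.8.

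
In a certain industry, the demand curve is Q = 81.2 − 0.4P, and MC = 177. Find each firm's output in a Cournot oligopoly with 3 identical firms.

Inverting demand: P = 203 − 2.5Q.
In a 3-firm Cournot equilibrium, symmetry and the first-order condition give q = (203 − 177)/(10) = 2.6. So Q = 7.8 and P = 183.5.

q_i = 2.6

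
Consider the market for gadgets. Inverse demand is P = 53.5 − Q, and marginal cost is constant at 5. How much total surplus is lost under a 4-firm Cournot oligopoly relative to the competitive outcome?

Competitive firms price at marginal cost: P = 5, giving Q = 48.5.
Cournot with 4 identical firms: the symmetric best-response condition is 53.5 − 5q = 5. Each firm produces q = 9.7, total output Q = 38.8, price P = 14.7.
DWL is the triangle between Q = 38.8 and Q = 48.5: ½·(48.5 − 38.8)·(14.7 − 5) = 47.045.

DWL = 47.045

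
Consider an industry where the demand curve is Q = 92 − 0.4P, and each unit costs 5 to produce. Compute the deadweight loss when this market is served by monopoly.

Inverting demand: P = 230 − 2.5Q.
Competitive firms price at marginal cost: P = 5, giving Q = 90.
Monopoly sets MR = MC: 230 − 5Q = 5 ⇒ Q = 45, P = 230 − 2.5·45 = 117.5.
DWL is the triangle between Q = 45 and Q = 90: ½·(90 − 45)·(117.5 − 5) = 2531.25.

DWL = 2531.25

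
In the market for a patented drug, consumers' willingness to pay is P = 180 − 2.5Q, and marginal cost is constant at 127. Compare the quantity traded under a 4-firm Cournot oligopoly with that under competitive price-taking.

With 4 symmetric Cournot firms, each firm's FOC gives 180 − 12.5q = 127, so q = 4.24, Q = 4·4.24 = 16.96, and P = 137.6.
Perfect competition: P = MC = 127, so 180 − 2.5Q = 127 and Q = 21.2.

Cournot: Q = 16.96; Competition: Q = 21.2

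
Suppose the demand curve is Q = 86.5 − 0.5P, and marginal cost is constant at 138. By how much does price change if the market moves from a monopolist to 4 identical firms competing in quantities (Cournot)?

Inverting demand: P = 173 − 2Q.
A monopolist chooses Q where MR = MC. MR = 173 − 4Q; setting this equal to 138 gives Q = 8.75 and P = 155.5.
In a 4-firm Cournot equilibrium, symmetry and the first-order condition give q = (173 − 138)/(10) = 3.5. So Q = 14 and P = 145.
Change in price: 145 − 155.5 = −10.5.

P falls by 10.5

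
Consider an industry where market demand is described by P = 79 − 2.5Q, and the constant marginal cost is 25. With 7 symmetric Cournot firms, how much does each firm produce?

With 7 symmetric Cournot firms, each firm's FOC gives 79 − 20q = 25, so q = 2.7, Q = 7·2.7 = 18.9, and P = 31.75.

q_i = 2.7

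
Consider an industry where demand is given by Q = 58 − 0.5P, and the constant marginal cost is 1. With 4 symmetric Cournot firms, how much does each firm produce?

Inverting demand: P = 116 − 2Q.
In a 4-firm Cournot equilibrium, symmetry and the first-order condition give q = (116 − 1)/(10) = 11.5. So Q = 46 and P = 24.

q_i = 11.5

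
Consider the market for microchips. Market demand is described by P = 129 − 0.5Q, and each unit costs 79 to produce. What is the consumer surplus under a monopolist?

Monopoly sets MR = MC: 129 − Q = 79 ⇒ Q = 50, P = 129 − 0.5·50 = 104.
CS = ½·(129 − 104)·50 = 625.

CS = 625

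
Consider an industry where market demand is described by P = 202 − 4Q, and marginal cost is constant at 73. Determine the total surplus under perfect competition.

TS = 2080.125

Under competition P = MC = 73, so Q = (202 − 73)/4 = 32.25.
CS = ½·(202 − 73)·32.25 = 2080.125; PS = (73 − 73)·32.25 = 0; TS = 2080.125.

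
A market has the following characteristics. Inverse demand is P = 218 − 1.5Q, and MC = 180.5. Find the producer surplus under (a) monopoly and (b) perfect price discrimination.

Monopoly sets MR = MC: 218 − 3Q = 180.5 ⇒ Q = 12.5, P = 218 − 1.5·12.5 = 199.25.
PS = (199.25 − 180.5)·12.5 = 234.375.
With perfect price discrimination, output is the efficient level Q = 25 (where demand meets MC), but every buyer pays their willingness to pay: CS = 0 and PS = total surplus.
PS = ½·(218 − 180.5)·25 = 468.75.

Monopoly: PS = 234.375; Perfect PD: PS = 468.75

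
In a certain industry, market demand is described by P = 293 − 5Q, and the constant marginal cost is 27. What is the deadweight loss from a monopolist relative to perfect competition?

Under competition P = MC = 27, so Q = (293 − 27)/5 = 53.2.
The monopolist equates marginal revenue to marginal cost: 293 − 10Q = 27, so Q = 26.6. From demand, P = 160.
DWL is the triangle between Q = 26.6 and Q = 53.2: ½·(53.2 − 26.6)·(160 − 27) = 1768.9.

DWL = 1768.9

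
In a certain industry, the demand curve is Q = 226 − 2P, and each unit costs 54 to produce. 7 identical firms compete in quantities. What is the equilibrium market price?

Inverting demand: P = 113 − 0.5Q.
In a 7-firm Cournot equilibrium, symmetry and the first-order condition give q = (113 − 54)/(4) = 14.75. So Q = 103.25 and P = 61.375.

P = 61.375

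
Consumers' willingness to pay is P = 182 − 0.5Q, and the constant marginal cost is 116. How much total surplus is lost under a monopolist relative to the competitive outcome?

Perfect competition: P = MC = 116, so 182 − 0.5Q = 116 and Q = 132.
A monopolist chooses Q where MR = MC. MR = 182 − Q; setting this equal to 116 gives Q = 66 and P = 149.
DWL is the triangle between Q = 66 and Q = 132: ½·(132 − 66)·(149 − 116) = 1089.

DWL = 1089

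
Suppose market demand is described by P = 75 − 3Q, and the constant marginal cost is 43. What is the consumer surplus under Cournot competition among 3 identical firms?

CS = 96

With 3 symmetric Cournot firms, each firm's FOC gives 75 − 12q = 43, so q = 8/3, Q = 3·8/3 = 8, and P = 51.
CS = ½·(75 − 51)·8 = 96.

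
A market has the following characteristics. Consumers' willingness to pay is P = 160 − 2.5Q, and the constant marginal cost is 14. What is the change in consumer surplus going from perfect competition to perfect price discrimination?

CS falls by 4263.2

Competitive firms price at marginal cost: P = 14, giving Q = 58.4.
CS = ½·(160 − 14)·58.4 = 4263.2.
A perfectly discriminating monopolist sells every unit with P(Q) ≥ MC(Q), so output equals the competitive quantity Q = 58.4. Each buyer pays their reservation price, so CS = 0 and the firm captures all surplus.
CS = 0.
Change in consumer surplus: 0 − 4263.2 = −4263.2.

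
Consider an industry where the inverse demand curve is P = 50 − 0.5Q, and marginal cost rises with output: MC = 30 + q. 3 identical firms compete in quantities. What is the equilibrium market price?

P = 40

With 3 symmetric Cournot firms, each firm's FOC gives 50 − 2q = 30 + q, so q = 20/3, Q = 3·20/3 = 20, and P = 40.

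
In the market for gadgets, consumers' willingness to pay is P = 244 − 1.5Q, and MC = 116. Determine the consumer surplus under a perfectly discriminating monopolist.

CS = 0

With perfect price discrimination, output is the efficient level Q = 256/3 (where demand meets MC), but every buyer pays their willingness to pay: CS = 0 and PS = total surplus.
CS = 0.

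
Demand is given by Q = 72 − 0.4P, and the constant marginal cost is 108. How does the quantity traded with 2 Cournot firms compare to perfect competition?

Inverting demand: P = 180 − 2.5Q.
With 2 symmetric Cournot firms, each firm's FOC gives 180 − 7.5q = 108, so q = 9.6, Q = 2·9.6 = 19.2, and P = 132.
Competitive firms price at marginal cost: P = 108, giving Q = 28.8.

Cournot: Q = 19.2; Competition: Q = 28.8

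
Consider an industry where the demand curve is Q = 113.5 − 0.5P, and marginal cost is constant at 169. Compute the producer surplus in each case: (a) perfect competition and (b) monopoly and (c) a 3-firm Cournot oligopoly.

Inverting demand: P = 227 − 2Q.
Perfect competition: P = MC = 169, so 227 − 2Q = 169 and Q = 29.
PS = (169 − 169)·29 = 0.
The monopolist equates marginal revenue to marginal cost: 227 − 4Q = 169, so Q = 14.5. From demand, P = 198.
PS = (198 − 169)·14.5 = 420.5.
Cournot with 3 identical firms: the symmetric best-response condition is 227 − 8q = 169. Each firm produces q = 7.25, total output Q = 21.75, price P = 183.5.
PS = (183.5 − 169)·21.75 = 315.375.

Competition: PS = 0; Monopoly: PS = 420.5; Cournot: PS = 315.375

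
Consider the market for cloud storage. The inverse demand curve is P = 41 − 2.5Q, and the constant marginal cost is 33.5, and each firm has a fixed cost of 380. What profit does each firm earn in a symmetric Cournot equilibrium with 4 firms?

π_i = −379.1

Cournot with 4 identical firms: the symmetric best-response condition is 41 − 12.5q = 33.5. Each firm produces q = 0.6, total output Q = 2.4, price P = 35.
Each firm's profit = (35 − 33.5)·0.6 − 380 = −379.1.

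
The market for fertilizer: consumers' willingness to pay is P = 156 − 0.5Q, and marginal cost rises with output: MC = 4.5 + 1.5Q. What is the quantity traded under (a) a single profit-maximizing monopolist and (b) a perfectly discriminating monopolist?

The monopolist equates marginal revenue to marginal cost: 156 − Q = 4.5 + 1.5Q, so Q = 60.6. From demand, P = 125.7.
With perfect price discrimination, output is the efficient level Q = 75.75 (where demand meets MC), but every buyer pays their willingness to pay: CS = 0 and PS = total surplus.

Monopoly: Q = 60.6; Perfect PD: Q = 75.75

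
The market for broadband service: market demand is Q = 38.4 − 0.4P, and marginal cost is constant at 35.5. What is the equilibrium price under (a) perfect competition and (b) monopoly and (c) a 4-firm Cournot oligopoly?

Competition: P = 35.5; Monopoly: P = 65.75; Cournot: P = 47.6

Inverting demand: P = 96 − 2.5Q.
Under competition P = MC = 35.5, so Q = (96 − 35.5)/2.5 = 24.2.
The monopolist equates marginal revenue to marginal cost: 96 − 5Q = 35.5, so Q = 12.1. From demand, P = 65.75.
With 4 symmetric Cournot firms, each firm's FOC gives 96 − 12.5q = 35.5, so q = 4.84, Q = 4·4.84 = 19.36, and P = 47.6.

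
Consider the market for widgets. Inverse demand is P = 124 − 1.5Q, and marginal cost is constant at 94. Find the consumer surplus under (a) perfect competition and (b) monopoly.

Under competition P = MC = 94, so Q = (124 − 94)/1.5 = 20.
CS = ½·(124 − 94)·20 = 300.
A monopolist chooses Q where MR = MC. MR = 124 − 3Q; setting this equal to 94 gives Q = 10 and P = 109.
CS = ½·(124 − 109)·10 = 75.

Competition: CS = 300; Monopoly: CS = 75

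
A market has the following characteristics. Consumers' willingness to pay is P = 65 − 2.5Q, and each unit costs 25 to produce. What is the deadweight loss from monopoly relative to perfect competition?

DWL = 80

Perfect competition: P = MC = 25, so 65 − 2.5Q = 25 and Q = 16.
Monopoly sets MR = MC: 65 − 5Q = 25 ⇒ Q = 8, P = 65 − 2.5·8 = 45.
DWL is the triangle between Q = 8 and Q = 16: ½·(16 − 8)·(45 − 25) = 80.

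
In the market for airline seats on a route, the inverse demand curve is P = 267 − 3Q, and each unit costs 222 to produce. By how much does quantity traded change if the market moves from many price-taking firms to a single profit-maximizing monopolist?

Q falls by 7.5

Under competition P = MC = 222, so Q = (267 − 222)/3 = 15.
The monopolist equates marginal revenue to marginal cost: 267 − 6Q = 222, so Q = 7.5. From demand, P = 244.5.
Change in quantity traded: 7.5 − 15 = −7.5.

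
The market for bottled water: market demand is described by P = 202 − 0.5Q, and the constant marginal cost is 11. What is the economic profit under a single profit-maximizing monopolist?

The monopolist equates marginal revenue to marginal cost: 202 − Q = 11, so Q = 191. From demand, P = 106.5.
Profit = (106.5 − 11)·191 = 18240.5.

Profit = 18240.5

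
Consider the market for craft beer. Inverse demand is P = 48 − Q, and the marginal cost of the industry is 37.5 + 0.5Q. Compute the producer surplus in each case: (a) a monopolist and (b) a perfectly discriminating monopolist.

Monopoly: PS = 22.05; Perfect PD: PS = 36.75

A monopolist chooses Q where MR = MC. MR = 48 − 2Q; setting this equal to 37.5 + 0.5Q gives Q = 4.2 and P = 43.8.
PS = P·Q − VC(Q) = 43.8·4.2 − (37.5·4.2 + ½·0.5·4.2²) = 22.05.
Under first-degree price discrimination the firm charges each unit its demand price and produces up to where P = MC, i.e. Q = 7. Consumer surplus is zero; producer surplus equals total surplus.
PS = ½·(48 − 37.5)·7 = 36.75.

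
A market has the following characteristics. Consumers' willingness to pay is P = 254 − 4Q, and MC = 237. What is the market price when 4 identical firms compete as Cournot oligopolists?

Cournot with 4 identical firms: the symmetric best-response condition is 254 − 20q = 237. Each firm produces q = 0.85, total output Q = 3.4, price P = 240.4.

P = 240.4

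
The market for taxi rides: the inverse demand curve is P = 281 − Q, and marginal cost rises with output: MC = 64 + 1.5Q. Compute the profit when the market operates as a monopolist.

The monopolist equates marginal revenue to marginal cost: 281 − 2Q = 64 + 1.5Q, so Q = 62. From demand, P = 219.
Profit = 219·62 − (64·62 + ½·1.5·62²) = 6727.

Profit = 6727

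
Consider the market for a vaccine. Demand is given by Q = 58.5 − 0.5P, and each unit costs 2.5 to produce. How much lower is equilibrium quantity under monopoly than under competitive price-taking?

Inverting demand: P = 117 − 2Q.
Perfect competition: P = MC = 2.5, so 117 − 2Q = 2.5 and Q = 57.25.
A monopolist chooses Q where MR = MC. MR = 117 − 4Q; setting this equal to 2.5 gives Q = 28.625 and P = 59.75.
Change in equilibrium quantity: 28.625 − 57.25 = −28.625.

Equilibrium quantity falls by 28.625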